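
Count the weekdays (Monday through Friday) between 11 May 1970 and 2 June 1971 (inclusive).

11 May 1970 is a Monday.
From 11 May 1970 to 2 June 1971 is 388 days inclusive.
388 = 7 × 55 + 3, so there are 55 full weeks plus 3 extra days.
Each full week contributes 5 weekdays (Mon–Fri): 55 × 5 = 275.
The 3 extra days are Monday, Tuesday, Wednesday — 3 of them qualify.
Total: 275 + 3 = 278.

278 weekdays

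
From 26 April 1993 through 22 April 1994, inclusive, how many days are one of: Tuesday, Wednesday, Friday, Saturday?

207

26 April 1993 is a Monday.
The range spans 362 days (inclusive of both endpoints).
362 = 7 × 51 + 5, so there are 51 full weeks plus 5 extra days.
Each full week contributes 4 days from the set (Tue, Wed, Fri, Sat): 51 × 4 = 204.
The 5 extra days are Monday, Tuesday, Wednesday, Thursday, Friday — 3 of them qualify.
Total: 204 + 3 = 207.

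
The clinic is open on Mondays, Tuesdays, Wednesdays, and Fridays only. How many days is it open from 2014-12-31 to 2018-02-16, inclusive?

2014-12-31 is a Wednesday.
The range spans 1144 days (inclusive of both endpoints).
1144 = 7 × 163 + 3, so there are 163 full weeks plus 3 extra days.
Each full week contributes 4 days from the set (Mon, Tue, Wed, Fri): 163 × 4 = 652.
The 3 extra days are Wed, Thu, Fri — 2 of them qualify.
Total: 652 + 2 = 654.

654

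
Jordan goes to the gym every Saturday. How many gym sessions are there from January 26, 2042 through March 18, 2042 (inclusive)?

January 26, 2042 is a Sunday.
The range spans 52 days (inclusive of both endpoints).
52 = 7 × 7 + 3, so there are 7 full weeks plus 3 extra days.
Each full week contributes one Saturday: 7 so far.
The 3 extra days are Sun, Mon, Tue — none qualify.
Total: 7 + 0 = 7.

7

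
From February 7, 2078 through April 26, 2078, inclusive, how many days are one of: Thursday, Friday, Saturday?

33

February 7, 2078 is a Monday.
That's 79 days from start to end, counting both.
79 = 7 × 11 + 2, so there are 11 full weeks plus 2 extra days.
Each full week contributes 3 days from the set (Thu, Fri, Sat): 11 × 3 = 33.
The 2 extra days are Monday, Tuesday — none qualify.
Total: 33 + 0 = 33.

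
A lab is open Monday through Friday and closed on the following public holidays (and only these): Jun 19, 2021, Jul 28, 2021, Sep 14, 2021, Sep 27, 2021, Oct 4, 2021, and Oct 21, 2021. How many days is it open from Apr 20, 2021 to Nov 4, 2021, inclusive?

138 business days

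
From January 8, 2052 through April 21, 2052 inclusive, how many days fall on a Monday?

15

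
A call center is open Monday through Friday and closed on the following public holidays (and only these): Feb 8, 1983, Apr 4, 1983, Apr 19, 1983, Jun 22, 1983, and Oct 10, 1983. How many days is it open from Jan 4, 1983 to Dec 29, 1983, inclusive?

253 business days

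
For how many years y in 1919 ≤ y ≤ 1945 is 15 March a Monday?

Day of week of March 15 in each year:
1919: Sat, 1920: Mon ✓, 1921: Tue, 1922: Wed, 1923: Thu, 1924: Sat, 1925: Sun, 1926: Mon ✓, 1927: Tue, 1928: Thu, 1929: Fri, 1930: Sat, 1931: Sun, 1932: Tue, 1933: Wed, 1934: Thu, 1935: Fri, 1936: Sun, 1937: Mon ✓, 1938: Tue, 1939: Wed, 1940: Fri, 1941: Sat, 1942: Sun, 1943: Mon ✓, 1944: Wed, 1945: Thu
Mondays: 1920, 1926, 1937, 1943.

4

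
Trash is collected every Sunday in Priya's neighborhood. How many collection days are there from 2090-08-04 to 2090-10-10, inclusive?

10 Sundays

2090-08-04 is a Friday.
The range spans 68 days (inclusive of both endpoints).
68 = 7 × 9 + 5, so there are 9 full weeks plus 5 extra days.
Each full week contributes one Sunday: 9 so far.
The 5 extra days are Fri, Sat, Sun, Mon, Tue — 1 of them qualifies.
Total: 9 + 1 = 10.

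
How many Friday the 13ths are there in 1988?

The 13th falls on a Friday when the month's 13th has weekday Fri.
Jan 13 is Wed; Feb 13 is Sat; Mar 13 is Sun; Apr 13 is Wed; May 13 is Fri ✓; Jun 13 is Mon; Jul 13 is Wed; Aug 13 is Sat; Sep 13 is Tue; Oct 13 is Thu; Nov 13 is Sun; Dec 13 is Tue.
Friday the 13ths: May.

1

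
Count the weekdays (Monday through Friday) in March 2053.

Mar 1, 2053 is a Saturday.
The range spans 31 days (inclusive of both endpoints).
31 = 7 × 4 + 3, so there are 4 full weeks plus 3 extra days.
Each full week contributes 5 weekdays (Mon–Fri): 4 × 5 = 20.
The 3 extra days are Sat, Sun, Mon — 1 of them qualifies.
Total: 20 + 1 = 21.

21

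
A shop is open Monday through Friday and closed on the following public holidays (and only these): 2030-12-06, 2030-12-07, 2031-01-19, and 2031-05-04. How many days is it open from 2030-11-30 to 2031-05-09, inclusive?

114 business days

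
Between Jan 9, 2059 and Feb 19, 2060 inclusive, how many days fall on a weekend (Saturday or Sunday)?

116

Jan 9, 2059 is a Thursday.
That's 407 days from start to end, counting both.
407 = 7 × 58 + 1, so there are 58 full weeks plus 1 extra day.
Each full week contributes 2 weekend days (Sat, Sun): 58 × 2 = 116.
The 1 extra day is Thu — none qualify.
Total: 116 + 0 = 116.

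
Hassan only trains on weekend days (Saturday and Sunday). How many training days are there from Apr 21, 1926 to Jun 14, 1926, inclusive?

16

Apr 21, 1926 is a Wednesday.
From Apr 21, 1926 to Jun 14, 1926 is 55 days inclusive.
55 = 7 × 7 + 6, so there are 7 full weeks plus 6 extra days.
Each full week contributes 2 weekend days (Sat, Sun): 7 × 2 = 14.
The 6 extra days are Wed, Thu, Fri, Sat, Sun, Mon — 2 of them qualify.
Total: 14 + 2 = 16.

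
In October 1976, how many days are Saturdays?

Oct 1, 1976 is a Friday.
From Oct 1, 1976 to Oct 31, 1976 is 31 days inclusive.
31 = 7 × 4 + 3, so there are 4 full weeks plus 3 extra days.
Each full week contributes one Saturday: 4 so far.
The 3 extra days are Fri, Sat, Sun — 1 of them qualifies.
Total: 4 + 1 = 5.

5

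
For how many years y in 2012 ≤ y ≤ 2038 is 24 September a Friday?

Day of week of September 24 in each year:
2012: Mon, 2013: Tue, 2014: Wed, 2015: Thu, 2016: Sat, 2017: Sun, 2018: Mon, 2019: Tue, 2020: Thu, 2021: Fri ✓, 2022: Sat, 2023: Sun, 2024: Tue, 2025: Wed, 2026: Thu, 2027: Fri ✓, 2028: Sun, 2029: Mon, 2030: Tue, 2031: Wed, 2032: Fri ✓, 2033: Sat, 2034: Sun, 2035: Mon, 2036: Wed, 2037: Thu, 2038: Fri ✓
Fridays: 2021, 2027, 2032, 2038.

4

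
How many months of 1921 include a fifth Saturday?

A month has five Saturdays exactly when Saturday falls within its first (length − 28) days.
Jan: 31 days, starts Sat → 5 of Sat, Sun, Mon ✓
Feb: 28 days, starts Tue → 5 of (none)
Mar: 31 days, starts Tue → 5 of Tue, Wed, Thu
Apr: 30 days, starts Fri → 5 of Fri, Sat ✓
May: 31 days, starts Sun → 5 of Sun, Mon, Tue
Jun: 30 days, starts Wed → 5 of Wed, Thu
Jul: 31 days, starts Fri → 5 of Fri, Sat, Sun ✓
Aug: 31 days, starts Mon → 5 of Mon, Tue, Wed
Sep: 30 days, starts Thu → 5 of Thu, Fri
Oct: 31 days, starts Sat → 5 of Sat, Sun, Mon ✓
Nov: 30 days, starts Tue → 5 of Tue, Wed
Dec: 31 days, starts Thu → 5 of Thu, Fri, Sat ✓
Months with five Saturdays: Jan, Apr, Jul, Oct, Dec.

5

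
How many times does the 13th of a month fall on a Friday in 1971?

The 13th falls on a Friday when the month's 13th has weekday Fri.
Jan 13 is Wed; Feb 13 is Sat; Mar 13 is Sat; Apr 13 is Tue; May 13 is Thu; Jun 13 is Sun; Jul 13 is Tue; Aug 13 is Fri ✓; Sep 13 is Mon; Oct 13 is Wed; Nov 13 is Sat; Dec 13 is Mon.
Friday the 13ths: Aug.

1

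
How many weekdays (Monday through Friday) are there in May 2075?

23 weekdays

May 1, 2075 is a Wednesday.
That's 31 days from start to end, counting both.
31 = 7 × 4 + 3, so there are 4 full weeks plus 3 extra days.
Each full week contributes 5 weekdays (Mon–Fri): 4 × 5 = 20.
The 3 extra days are Wed, Thu, Fri — 3 of them qualify.
Total: 20 + 3 = 23.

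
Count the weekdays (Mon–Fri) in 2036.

262

2036-01-01 is a Tuesday.
That's 366 days from start to end, counting both.
366 = 7 × 52 + 2, so there are 52 full weeks plus 2 extra days.
Each full week contributes 5 weekdays (Mon–Fri): 52 × 5 = 260.
The 2 extra days are Tuesday, Wednesday — 2 of them qualify.
Total: 260 + 2 = 262.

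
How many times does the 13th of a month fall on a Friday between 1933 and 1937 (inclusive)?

Friday-the-13ths by year:
1933: Jan, Oct
1934: Apr, Jul
1935: Sep, Dec
1936: Mar, Nov
1937: Aug

9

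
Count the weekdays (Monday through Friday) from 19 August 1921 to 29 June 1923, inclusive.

486 weekdays

19 August 1921 is a Friday.
The range spans 680 days (inclusive of both endpoints).
680 = 7 × 97 + 1, so there are 97 full weeks plus 1 extra day.
Each full week contributes 5 weekdays (Mon–Fri): 97 × 5 = 485.
The 1 extra day is Friday — 1 of them qualifies.
Total: 485 + 1 = 486.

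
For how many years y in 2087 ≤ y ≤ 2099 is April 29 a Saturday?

1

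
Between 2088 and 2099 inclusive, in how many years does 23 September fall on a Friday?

Day of week of September 23 in each year:
2088: Thu, 2089: Fri ✓, 2090: Sat, 2091: Sun, 2092: Tue, 2093: Wed, 2094: Thu, 2095: Fri ✓, 2096: Sun, 2097: Mon, 2098: Tue, 2099: Wed
Fridays: 2089, 2095.

2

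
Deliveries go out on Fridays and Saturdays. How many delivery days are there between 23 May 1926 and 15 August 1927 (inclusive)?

128

23 May 1926 is a Sunday.
From 23 May 1926 to 15 August 1927 is 450 days inclusive.
450 = 7 × 64 + 2, so there are 64 full weeks plus 2 extra days.
Each full week contributes 2 days from the set (Fri, Sat): 64 × 2 = 128.
The 2 extra days are Sunday, Monday — none qualify.
Total: 128 + 0 = 128.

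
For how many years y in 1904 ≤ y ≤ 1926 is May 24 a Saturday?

3

Day of week of May 24 in each year:
1904: Tue, 1905: Wed, 1906: Thu, 1907: Fri, 1908: Sun, 1909: Mon, 1910: Tue, 1911: Wed, 1912: Fri, 1913: Sat ✓, 1914: Sun, 1915: Mon, 1916: Wed, 1917: Thu, 1918: Fri, 1919: Sat ✓, 1920: Mon, 1921: Tue, 1922: Wed, 1923: Thu, 1924: Sat ✓, 1925: Sun, 1926: Mon
Saturdays: 1913, 1919, 1924.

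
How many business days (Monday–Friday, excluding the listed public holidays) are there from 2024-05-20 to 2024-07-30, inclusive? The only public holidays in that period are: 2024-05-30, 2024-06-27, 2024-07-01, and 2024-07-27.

49

2024-05-20 is a Monday.
From 2024-05-20 to 2024-07-30 is 72 days inclusive.
72 = 7 × 10 + 2, so there are 10 full weeks plus 2 extra days.
Each full week contributes 5 weekdays (Mon–Fri): 10 × 5 = 50.
The 2 extra days are Monday, Tuesday — 2 of them qualify.
Total: 50 + 2 = 52.
Holidays: 2024-05-30 (Thu); 2024-06-27 (Thu); 2024-07-01 (Mon); 2024-07-27 (Sat).
3 of the 4 holidays fall on weekdays; the rest are weekends and were already excluded.
Business days: 52 − 3 = 49.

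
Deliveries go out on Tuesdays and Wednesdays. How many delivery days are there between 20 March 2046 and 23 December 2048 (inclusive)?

20 March 2046 is a Tuesday.
The range spans 1010 days (inclusive of both endpoints).
1010 = 7 × 144 + 2, so there are 144 full weeks plus 2 extra days.
Each full week contributes 2 days from the set (Tue, Wed): 144 × 2 = 288.
The 2 extra days are Tue, Wed — 2 of them qualify.
Total: 288 + 2 = 290.

290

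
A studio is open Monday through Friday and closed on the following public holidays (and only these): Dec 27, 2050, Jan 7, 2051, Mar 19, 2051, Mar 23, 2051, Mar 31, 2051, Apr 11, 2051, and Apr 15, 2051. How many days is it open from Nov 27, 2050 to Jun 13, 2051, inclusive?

Nov 27, 2050 is a Sunday.
That's 199 days from start to end, counting both.
199 = 7 × 28 + 3, so there are 28 full weeks plus 3 extra days.
Each full week contributes 5 weekdays (Mon–Fri): 28 × 5 = 140.
The 3 extra days are Sunday, Monday, Tuesday — 2 of them qualify.
Total: 140 + 2 = 142.
Holidays: Dec 27, 2050 (Tue); Jan 7, 2051 (Sat); Mar 19, 2051 (Sun); Mar 23, 2051 (Thu); Mar 31, 2051 (Fri); Apr 11, 2051 (Tue); Apr 15, 2051 (Sat).
4 of the 7 holidays fall on weekdays; the rest are weekends and were already excluded.
Business days: 142 − 4 = 138.

138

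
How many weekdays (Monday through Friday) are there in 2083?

Jan 1, 2083 is a Friday.
The range spans 365 days (inclusive of both endpoints).
365 = 7 × 52 + 1, so there are 52 full weeks plus 1 extra day.
Each full week contributes 5 weekdays (Mon–Fri): 52 × 5 = 260.
The 1 extra day is Friday — 1 of them qualifies.
Total: 260 + 1 = 261.

261 weekdays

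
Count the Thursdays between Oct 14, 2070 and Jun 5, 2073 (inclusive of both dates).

Oct 14, 2070 is a Tuesday.
That's 966 days from start to end, counting both.
966 = 7 × 138, so the span is exactly 138 full weeks.
Each full week contributes one Thursday: 138 so far.
Total: 138.

138 Thursdays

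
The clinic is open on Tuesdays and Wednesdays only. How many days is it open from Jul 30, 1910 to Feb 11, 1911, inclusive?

Jul 30, 1910 is a Saturday.
From Jul 30, 1910 to Feb 11, 1911 is 197 days inclusive.
197 = 7 × 28 + 1, so there are 28 full weeks plus 1 extra day.
Each full week contributes 2 days from the set (Tue, Wed): 28 × 2 = 56.
The 1 extra day is Saturday — none qualify.
Total: 56 + 0 = 56.

56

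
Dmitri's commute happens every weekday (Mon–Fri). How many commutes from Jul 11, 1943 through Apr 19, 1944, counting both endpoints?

Jul 11, 1943 is a Sunday.
That's 284 days from start to end, counting both.
284 = 7 × 40 + 4, so there are 40 full weeks plus 4 extra days.
Each full week contributes 5 weekdays (Mon–Fri): 40 × 5 = 200.
The 4 extra days are Sunday, Monday, Tuesday, Wednesday — 3 of them qualify.
Total: 200 + 3 = 203.

203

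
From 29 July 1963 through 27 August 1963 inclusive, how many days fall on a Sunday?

4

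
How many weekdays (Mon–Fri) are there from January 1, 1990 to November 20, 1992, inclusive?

January 1, 1990 is a Monday.
The range spans 1055 days (inclusive of both endpoints).
1055 = 7 × 150 + 5, so there are 150 full weeks plus 5 extra days.
Each full week contributes 5 weekdays (Mon–Fri): 150 × 5 = 750.
The 5 extra days are Mon, Tue, Wed, Thu, Fri — 5 of them qualify.
Total: 750 + 5 = 755.

755 weekdays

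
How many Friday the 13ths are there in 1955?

The 13th falls on a Friday when the month's 13th has weekday Fri.
Jan 13 is Thu; Feb 13 is Sun; Mar 13 is Sun; Apr 13 is Wed; May 13 is Fri ✓; Jun 13 is Mon; Jul 13 is Wed; Aug 13 is Sat; Sep 13 is Tue; Oct 13 is Thu; Nov 13 is Sun; Dec 13 is Tue.
Friday the 13ths: May.

1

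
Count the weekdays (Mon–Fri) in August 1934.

August 1, 1934 is a Wednesday.
The range spans 31 days (inclusive of both endpoints).
31 = 7 × 4 + 3, so there are 4 full weeks plus 3 extra days.
Each full week contributes 5 weekdays (Mon–Fri): 4 × 5 = 20.
The 3 extra days are Wed, Thu, Fri — 3 of them qualify.
Total: 20 + 3 = 23.

23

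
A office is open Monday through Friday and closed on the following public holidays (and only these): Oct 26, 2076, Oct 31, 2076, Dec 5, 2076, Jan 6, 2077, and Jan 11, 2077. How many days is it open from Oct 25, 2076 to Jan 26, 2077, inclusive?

Oct 25, 2076 is a Sunday.
That's 94 days from start to end, counting both.
94 = 7 × 13 + 3, so there are 13 full weeks plus 3 extra days.
Each full week contributes 5 weekdays (Mon–Fri): 13 × 5 = 65.
The 3 extra days are Sun, Mon, Tue — 2 of them qualify.
Total: 65 + 2 = 67.
Holidays: Oct 26, 2076 (Mon); Oct 31, 2076 (Sat); Dec 5, 2076 (Sat); Jan 6, 2077 (Wed); Jan 11, 2077 (Mon).
3 of the 5 holidays fall on weekdays; the rest are weekends and were already excluded.
Business days: 67 − 3 = 64.

64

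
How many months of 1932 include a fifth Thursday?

A month has five Thursdays exactly when Thursday falls within its first (length − 28) days.
Jan: 31 days, starts Fri → 5 of Fri, Sat, Sun
Feb: 29 days, starts Mon → 5 of Mon
Mar: 31 days, starts Tue → 5 of Tue, Wed, Thu ✓
Apr: 30 days, starts Fri → 5 of Fri, Sat
May: 31 days, starts Sun → 5 of Sun, Mon, Tue
Jun: 30 days, starts Wed → 5 of Wed, Thu ✓
Jul: 31 days, starts Fri → 5 of Fri, Sat, Sun
Aug: 31 days, starts Mon → 5 of Mon, Tue, Wed
Sep: 30 days, starts Thu → 5 of Thu, Fri ✓
Oct: 31 days, starts Sat → 5 of Sat, Sun, Mon
Nov: 30 days, starts Tue → 5 of Tue, Wed
Dec: 31 days, starts Thu → 5 of Thu, Fri, Sat ✓
Months with five Thursdays: Mar, Jun, Sep, Dec.

4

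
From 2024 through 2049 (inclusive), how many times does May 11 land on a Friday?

Day of week of May 11 in each year:
2024: Sat, 2025: Sun, 2026: Mon, 2027: Tue, 2028: Thu, 2029: Fri ✓, 2030: Sat, 2031: Sun, 2032: Tue, 2033: Wed, 2034: Thu, 2035: Fri ✓, 2036: Sun, 2037: Mon, 2038: Tue, 2039: Wed, 2040: Fri ✓, 2041: Sat, 2042: Sun, 2043: Mon, 2044: Wed, 2045: Thu, 2046: Fri ✓, 2047: Sat, 2048: Mon, 2049: Tue
Fridays: 2029, 2035, 2040, 2046.

4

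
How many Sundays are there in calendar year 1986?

Jan 1, 1986 is a Wednesday.
The range spans 365 days (inclusive of both endpoints).
365 = 7 × 52 + 1, so there are 52 full weeks plus 1 extra day.
Each full week contributes one Sunday: 52 so far.
The 1 extra day is Wed — none qualify.
Total: 52 + 0 = 52.

52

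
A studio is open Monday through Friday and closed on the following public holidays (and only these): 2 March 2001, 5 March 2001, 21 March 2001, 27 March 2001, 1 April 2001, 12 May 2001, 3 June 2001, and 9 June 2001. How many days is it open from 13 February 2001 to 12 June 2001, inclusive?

13 February 2001 is a Tuesday.
From 13 February 2001 to 12 June 2001 is 120 days inclusive.
120 = 7 × 17 + 1, so there are 17 full weeks plus 1 extra day.
Each full week contributes 5 weekdays (Mon–Fri): 17 × 5 = 85.
The 1 extra day is Tuesday — 1 of them qualifies.
Total: 85 + 1 = 86.
Holidays: 2 March 2001 (Fri); 5 March 2001 (Mon); 21 March 2001 (Wed); 27 March 2001 (Tue); 1 April 2001 (Sun); 12 May 2001 (Sat); 3 June 2001 (Sun); 9 June 2001 (Sat).
4 of the 8 holidays fall on weekdays; the rest are weekends and were already excluded.
Business days: 86 − 4 = 82.

82 business days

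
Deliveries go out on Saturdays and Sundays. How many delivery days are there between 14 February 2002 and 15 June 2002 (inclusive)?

35

14 February 2002 is a Thursday.
The range spans 122 days (inclusive of both endpoints).
122 = 7 × 17 + 3, so there are 17 full weeks plus 3 extra days.
Each full week contributes 2 days from the set (Sat, Sun): 17 × 2 = 34.
The 3 extra days are Thursday, Friday, Saturday — 1 of them qualifies.
Total: 34 + 1 = 35.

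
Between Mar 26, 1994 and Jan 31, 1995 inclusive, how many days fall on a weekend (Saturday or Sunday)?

Mar 26, 1994 is a Saturday.
The range spans 312 days (inclusive of both endpoints).
312 = 7 × 44 + 4, so there are 44 full weeks plus 4 extra days.
Each full week contributes 2 weekend days (Sat, Sun): 44 × 2 = 88.
The 4 extra days are Saturday, Sunday, Monday, Tuesday — 2 of them qualify.
Total: 88 + 2 = 90.

90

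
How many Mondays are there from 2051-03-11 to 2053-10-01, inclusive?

2051-03-11 is a Saturday.
That's 936 days from start to end, counting both.
936 = 7 × 133 + 5, so there are 133 full weeks plus 5 extra days.
Each full week contributes one Monday: 133 so far.
The 5 extra days are Sat, Sun, Mon, Tue, Wed — 1 of them qualifies.
Total: 133 + 1 = 134.

134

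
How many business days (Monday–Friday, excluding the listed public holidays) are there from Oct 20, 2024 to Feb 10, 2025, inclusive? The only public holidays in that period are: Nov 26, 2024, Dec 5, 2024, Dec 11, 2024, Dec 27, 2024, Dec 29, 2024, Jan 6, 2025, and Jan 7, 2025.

Oct 20, 2024 is a Sunday.
From Oct 20, 2024 to Feb 10, 2025 is 114 days inclusive.
114 = 7 × 16 + 2, so there are 16 full weeks plus 2 extra days.
Each full week contributes 5 weekdays (Mon–Fri): 16 × 5 = 80.
The 2 extra days are Sun, Mon — 1 of them qualifies.
Total: 80 + 1 = 81.
Holidays: Nov 26, 2024 (Tue); Dec 5, 2024 (Thu); Dec 11, 2024 (Wed); Dec 27, 2024 (Fri); Dec 29, 2024 (Sun); Jan 6, 2025 (Mon); Jan 7, 2025 (Tue).
6 of the 7 holidays fall on weekdays; the rest are weekends and were already excluded.
Business days: 81 − 6 = 75.

75 business days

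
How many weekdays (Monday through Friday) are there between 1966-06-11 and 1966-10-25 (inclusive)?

1966-06-11 is a Saturday.
From 1966-06-11 to 1966-10-25 is 137 days inclusive.
137 = 7 × 19 + 4, so there are 19 full weeks plus 4 extra days.
Each full week contributes 5 weekdays (Mon–Fri): 19 × 5 = 95.
The 4 extra days are Saturday, Sunday, Monday, Tuesday — 2 of them qualify.
Total: 95 + 2 = 97.

97 weekdays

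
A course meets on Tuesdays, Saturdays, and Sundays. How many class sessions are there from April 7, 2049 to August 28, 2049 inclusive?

April 7, 2049 is a Wednesday.
The range spans 144 days (inclusive of both endpoints).
144 = 7 × 20 + 4, so there are 20 full weeks plus 4 extra days.
Each full week contributes 3 days from the set (Tue, Sat, Sun): 20 × 3 = 60.
The 4 extra days are Wednesday, Thursday, Friday, Saturday — 1 of them qualifies.
Total: 60 + 1 = 61.

61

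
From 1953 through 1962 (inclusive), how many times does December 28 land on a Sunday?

1

Day of week of December 28 in each year:
1953: Mon, 1954: Tue, 1955: Wed, 1956: Fri, 1957: Sat, 1958: Sun ✓, 1959: Mon, 1960: Wed, 1961: Thu, 1962: Fri
Sundays: 1958.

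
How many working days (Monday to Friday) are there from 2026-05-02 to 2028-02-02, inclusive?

458

2026-05-02 is a Saturday.
From 2026-05-02 to 2028-02-02 is 642 days inclusive.
642 = 7 × 91 + 5, so there are 91 full weeks plus 5 extra days.
Each full week contributes 5 weekdays (Mon–Fri): 91 × 5 = 455.
The 5 extra days are Sat, Sun, Mon, Tue, Wed — 3 of them qualify.
Total: 455 + 3 = 458.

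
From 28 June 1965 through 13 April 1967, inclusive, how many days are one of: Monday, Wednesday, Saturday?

281

28 June 1965 is a Monday.
The range spans 655 days (inclusive of both endpoints).
655 = 7 × 93 + 4, so there are 93 full weeks plus 4 extra days.
Each full week contributes 3 days from the set (Mon, Wed, Sat): 93 × 3 = 279.
The 4 extra days are Mon, Tue, Wed, Thu — 2 of them qualify.
Total: 279 + 2 = 281.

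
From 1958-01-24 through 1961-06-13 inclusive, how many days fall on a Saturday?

1958-01-24 is a Friday.
From 1958-01-24 to 1961-06-13 is 1237 days inclusive.
1237 = 7 × 176 + 5, so there are 176 full weeks plus 5 extra days.
Each full week contributes one Saturday: 176 so far.
The 5 extra days are Friday, Saturday, Sunday, Monday, Tuesday — 1 of them qualifies.
Total: 176 + 1 = 177.

177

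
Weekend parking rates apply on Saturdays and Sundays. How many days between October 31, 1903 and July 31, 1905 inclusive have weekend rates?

184

October 31, 1903 is a Saturday.
That's 640 days from start to end, counting both.
640 = 7 × 91 + 3, so there are 91 full weeks plus 3 extra days.
Each full week contributes 2 weekend days (Sat, Sun): 91 × 2 = 182.
The 3 extra days are Sat, Sun, Mon — 2 of them qualify.
Total: 182 + 2 = 184.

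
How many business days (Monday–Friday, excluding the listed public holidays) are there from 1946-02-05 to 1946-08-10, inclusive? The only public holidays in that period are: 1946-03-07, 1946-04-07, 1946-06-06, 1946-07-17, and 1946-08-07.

130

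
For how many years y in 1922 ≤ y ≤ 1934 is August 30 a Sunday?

2

Day of week of August 30 in each year:
1922: Wed, 1923: Thu, 1924: Sat, 1925: Sun ✓, 1926: Mon, 1927: Tue, 1928: Thu, 1929: Fri, 1930: Sat, 1931: Sun ✓, 1932: Tue, 1933: Wed, 1934: Thu
Sundays: 1925, 1931.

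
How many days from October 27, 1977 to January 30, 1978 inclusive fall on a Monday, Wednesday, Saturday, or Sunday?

October 27, 1977 is a Thursday.
From October 27, 1977 to January 30, 1978 is 96 days inclusive.
96 = 7 × 13 + 5, so there are 13 full weeks plus 5 extra days.
Each full week contributes 4 days from the set (Mon, Wed, Sat, Sun): 13 × 4 = 52.
The 5 extra days are Thu, Fri, Sat, Sun, Mon — 3 of them qualify.
Total: 52 + 3 = 55.

55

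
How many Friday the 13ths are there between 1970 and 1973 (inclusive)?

7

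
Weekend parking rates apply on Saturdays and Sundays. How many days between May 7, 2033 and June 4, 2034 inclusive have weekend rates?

May 7, 2033 is a Saturday.
The range spans 394 days (inclusive of both endpoints).
394 = 7 × 56 + 2, so there are 56 full weeks plus 2 extra days.
Each full week contributes 2 weekend days (Sat, Sun): 56 × 2 = 112.
The 2 extra days are Sat, Sun — 2 of them qualify.
Total: 112 + 2 = 114.

114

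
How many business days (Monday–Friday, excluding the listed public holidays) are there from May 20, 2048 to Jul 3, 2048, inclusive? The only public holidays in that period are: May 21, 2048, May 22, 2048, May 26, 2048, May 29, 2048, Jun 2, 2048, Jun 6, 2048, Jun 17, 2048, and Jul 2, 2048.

May 20, 2048 is a Wednesday.
That's 45 days from start to end, counting both.
45 = 7 × 6 + 3, so there are 6 full weeks plus 3 extra days.
Each full week contributes 5 weekdays (Mon–Fri): 6 × 5 = 30.
The 3 extra days are Wed, Thu, Fri — 3 of them qualify.
Total: 30 + 3 = 33.
Holidays: May 21, 2048 (Thu); May 22, 2048 (Fri); May 26, 2048 (Tue); May 29, 2048 (Fri); Jun 2, 2048 (Tue); Jun 6, 2048 (Sat); Jun 17, 2048 (Wed); Jul 2, 2048 (Thu).
7 of the 8 holidays fall on weekdays; the rest are weekends and were already excluded.
Business days: 33 − 7 = 26.

26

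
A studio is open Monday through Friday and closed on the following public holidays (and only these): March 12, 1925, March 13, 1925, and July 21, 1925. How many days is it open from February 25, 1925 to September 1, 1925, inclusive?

February 25, 1925 is a Wednesday.
From February 25, 1925 to September 1, 1925 is 189 days inclusive.
189 = 7 × 27, so the span is exactly 27 full weeks.
Each full week contributes 5 weekdays (Mon–Fri): 27 × 5 = 135.
Total: 135.
Holidays: March 12, 1925 (Thu); March 13, 1925 (Fri); July 21, 1925 (Tue).
All 3 holidays fall on weekdays, so subtract 3.
Business days: 135 − 3 = 132.

132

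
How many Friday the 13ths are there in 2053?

The 13th falls on a Friday when the month's 13th has weekday Fri.
Jan 13 is Mon; Feb 13 is Thu; Mar 13 is Thu; Apr 13 is Sun; May 13 is Tue; Jun 13 is Fri ✓; Jul 13 is Sun; Aug 13 is Wed; Sep 13 is Sat; Oct 13 is Mon; Nov 13 is Thu; Dec 13 is Sat.
Friday the 13ths: Jun.

1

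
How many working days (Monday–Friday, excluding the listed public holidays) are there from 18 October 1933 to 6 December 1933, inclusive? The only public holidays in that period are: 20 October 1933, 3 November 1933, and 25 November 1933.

18 October 1933 is a Wednesday.
The range spans 50 days (inclusive of both endpoints).
50 = 7 × 7 + 1, so there are 7 full weeks plus 1 extra day.
Each full week contributes 5 weekdays (Mon–Fri): 7 × 5 = 35.
The 1 extra day is Wed — 1 of them qualifies.
Total: 35 + 1 = 36.
Holidays: 20 October 1933 (Fri); 3 November 1933 (Fri); 25 November 1933 (Sat).
2 of the 3 holidays fall on weekdays; the rest are weekends and were already excluded.
Business days: 36 − 2 = 34.

34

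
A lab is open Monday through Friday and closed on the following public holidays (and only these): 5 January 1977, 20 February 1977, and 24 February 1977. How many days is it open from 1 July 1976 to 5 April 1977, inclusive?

1 July 1976 is a Thursday.
The range spans 279 days (inclusive of both endpoints).
279 = 7 × 39 + 6, so there are 39 full weeks plus 6 extra days.
Each full week contributes 5 weekdays (Mon–Fri): 39 × 5 = 195.
The 6 extra days are Thu, Fri, Sat, Sun, Mon, Tue — 4 of them qualify.
Total: 195 + 4 = 199.
Holidays: 5 January 1977 (Wed); 20 February 1977 (Sun); 24 February 1977 (Thu).
2 of the 3 holidays fall on weekdays; the rest are weekends and were already excluded.
Business days: 199 − 2 = 197.

197 working days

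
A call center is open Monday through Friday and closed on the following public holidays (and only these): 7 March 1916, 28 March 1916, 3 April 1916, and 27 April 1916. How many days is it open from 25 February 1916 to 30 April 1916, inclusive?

25 February 1916 is a Friday.
From 25 February 1916 to 30 April 1916 is 66 days inclusive.
66 = 7 × 9 + 3, so there are 9 full weeks plus 3 extra days.
Each full week contributes 5 weekdays (Mon–Fri): 9 × 5 = 45.
The 3 extra days are Friday, Saturday, Sunday — 1 of them qualifies.
Total: 45 + 1 = 46.
Holidays: 7 March 1916 (Tue); 28 March 1916 (Tue); 3 April 1916 (Mon); 27 April 1916 (Thu).
All 4 holidays fall on weekdays, so subtract 4.
Business days: 46 − 4 = 42.

42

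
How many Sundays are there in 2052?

2052-01-01 is a Monday.
The range spans 366 days (inclusive of both endpoints).
366 = 7 × 52 + 2, so there are 52 full weeks plus 2 extra days.
Each full week contributes one Sunday: 52 so far.
The 2 extra days are Monday, Tuesday — none qualify.
Total: 52 + 0 = 52.

52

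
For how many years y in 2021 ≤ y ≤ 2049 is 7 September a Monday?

Day of week of September 7 in each year:
2021: Tue, 2022: Wed, 2023: Thu, 2024: Sat, 2025: Sun, 2026: Mon ✓, 2027: Tue, 2028: Thu, 2029: Fri, 2030: Sat, 2031: Sun, 2032: Tue, 2033: Wed, 2034: Thu, 2035: Fri, 2036: Sun, 2037: Mon ✓, 2038: Tue, 2039: Wed, 2040: Fri, 2041: Sat, 2042: Sun, 2043: Mon ✓, 2044: Wed, 2045: Thu, 2046: Fri, 2047: Sat, 2048: Mon ✓, 2049: Tue
Mondays: 2026, 2037, 2043, 2048.

4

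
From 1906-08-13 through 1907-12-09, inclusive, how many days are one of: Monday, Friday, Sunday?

1906-08-13 is a Monday.
The range spans 484 days (inclusive of both endpoints).
484 = 7 × 69 + 1, so there are 69 full weeks plus 1 extra day.
Each full week contributes 3 days from the set (Mon, Fri, Sun): 69 × 3 = 207.
The 1 extra day is Mon — 1 of them qualifies.
Total: 207 + 1 = 208.

208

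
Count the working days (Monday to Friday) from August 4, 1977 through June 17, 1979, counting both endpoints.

487 weekdays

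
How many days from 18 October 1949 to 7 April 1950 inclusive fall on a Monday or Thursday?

49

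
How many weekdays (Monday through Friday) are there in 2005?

January 1, 2005 is a Saturday.
That's 365 days from start to end, counting both.
365 = 7 × 52 + 1, so there are 52 full weeks plus 1 extra day.
Each full week contributes 5 weekdays (Mon–Fri): 52 × 5 = 260.
The 1 extra day is Sat — none qualify.
Total: 260 + 0 = 260.

260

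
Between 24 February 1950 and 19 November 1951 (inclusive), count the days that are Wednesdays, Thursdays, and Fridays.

271

24 February 1950 is a Friday.
The range spans 634 days (inclusive of both endpoints).
634 = 7 × 90 + 4, so there are 90 full weeks plus 4 extra days.
Each full week contributes 3 days from the set (Wed, Thu, Fri): 90 × 3 = 270.
The 4 extra days are Friday, Saturday, Sunday, Monday — 1 of them qualifies.
Total: 270 + 1 = 271.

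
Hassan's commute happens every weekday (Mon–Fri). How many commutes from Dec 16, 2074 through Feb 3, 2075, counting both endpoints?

Dec 16, 2074 is a Sunday.
The range spans 50 days (inclusive of both endpoints).
50 = 7 × 7 + 1, so there are 7 full weeks plus 1 extra day.
Each full week contributes 5 weekdays (Mon–Fri): 7 × 5 = 35.
The 1 extra day is Sunday — none qualify.
Total: 35 + 0 = 35.

35 weekdays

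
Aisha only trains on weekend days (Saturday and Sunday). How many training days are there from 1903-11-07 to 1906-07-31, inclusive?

286

1903-11-07 is a Saturday.
That's 998 days from start to end, counting both.
998 = 7 × 142 + 4, so there are 142 full weeks plus 4 extra days.
Each full week contributes 2 weekend days (Sat, Sun): 142 × 2 = 284.
The 4 extra days are Sat, Sun, Mon, Tue — 2 of them qualify.
Total: 284 + 2 = 286.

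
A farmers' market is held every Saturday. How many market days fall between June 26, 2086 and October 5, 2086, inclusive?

15

June 26, 2086 is a Wednesday.
From June 26, 2086 to October 5, 2086 is 102 days inclusive.
102 = 7 × 14 + 4, so there are 14 full weeks plus 4 extra days.
Each full week contributes one Saturday: 14 so far.
The 4 extra days are Wednesday, Thursday, Friday, Saturday — 1 of them qualifies.
Total: 14 + 1 = 15.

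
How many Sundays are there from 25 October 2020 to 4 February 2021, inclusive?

15 Sundays

25 October 2020 is a Sunday.
That's 103 days from start to end, counting both.
103 = 7 × 14 + 5, so there are 14 full weeks plus 5 extra days.
Each full week contributes one Sunday: 14 so far.
The 5 extra days are Sun, Mon, Tue, Wed, Thu — 1 of them qualifies.
Total: 14 + 1 = 15.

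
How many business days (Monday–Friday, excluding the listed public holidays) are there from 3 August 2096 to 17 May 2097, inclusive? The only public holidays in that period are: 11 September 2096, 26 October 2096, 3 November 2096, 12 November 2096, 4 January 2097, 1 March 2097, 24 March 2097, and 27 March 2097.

200 business days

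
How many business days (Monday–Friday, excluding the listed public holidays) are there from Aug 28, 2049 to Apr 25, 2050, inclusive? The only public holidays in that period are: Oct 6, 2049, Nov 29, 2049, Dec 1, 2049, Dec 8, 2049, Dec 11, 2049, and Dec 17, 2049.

166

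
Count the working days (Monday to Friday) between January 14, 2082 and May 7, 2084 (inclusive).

January 14, 2082 is a Wednesday.
From January 14, 2082 to May 7, 2084 is 845 days inclusive.
845 = 7 × 120 + 5, so there are 120 full weeks plus 5 extra days.
Each full week contributes 5 weekdays (Mon–Fri): 120 × 5 = 600.
The 5 extra days are Wednesday, Thursday, Friday, Saturday, Sunday — 3 of them qualify.
Total: 600 + 3 = 603.

603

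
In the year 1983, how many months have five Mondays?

A month has five Mondays exactly when Monday falls within its first (length − 28) days.
Jan: 31 days, starts Sat → 5 of Sat, Sun, Mon ✓
Feb: 28 days, starts Tue → 5 of (none)
Mar: 31 days, starts Tue → 5 of Tue, Wed, Thu
Apr: 30 days, starts Fri → 5 of Fri, Sat
May: 31 days, starts Sun → 5 of Sun, Mon, Tue ✓
Jun: 30 days, starts Wed → 5 of Wed, Thu
Jul: 31 days, starts Fri → 5 of Fri, Sat, Sun
Aug: 31 days, starts Mon → 5 of Mon, Tue, Wed ✓
Sep: 30 days, starts Thu → 5 of Thu, Fri
Oct: 31 days, starts Sat → 5 of Sat, Sun, Mon ✓
Nov: 30 days, starts Tue → 5 of Tue, Wed
Dec: 31 days, starts Thu → 5 of Thu, Fri, Sat
Months with five Mondays: Jan, May, Aug, Oct.

4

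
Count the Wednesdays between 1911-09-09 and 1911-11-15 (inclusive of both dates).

10

1911-09-09 is a Saturday.
The range spans 68 days (inclusive of both endpoints).
68 = 7 × 9 + 5, so there are 9 full weeks plus 5 extra days.
Each full week contributes one Wednesday: 9 so far.
The 5 extra days are Sat, Sun, Mon, Tue, Wed — 1 of them qualifies.
Total: 9 + 1 = 10.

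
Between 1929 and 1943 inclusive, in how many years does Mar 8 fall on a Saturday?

2

Day of week of March 8 in each year:
1929: Fri, 1930: Sat ✓, 1931: Sun, 1932: Tue, 1933: Wed, 1934: Thu, 1935: Fri, 1936: Sun, 1937: Mon, 1938: Tue, 1939: Wed, 1940: Fri, 1941: Sat ✓, 1942: Sun, 1943: Mon
Saturdays: 1930, 1941.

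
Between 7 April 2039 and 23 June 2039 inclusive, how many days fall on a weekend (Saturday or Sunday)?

7 April 2039 is a Thursday.
From 7 April 2039 to 23 June 2039 is 78 days inclusive.
78 = 7 × 11 + 1, so there are 11 full weeks plus 1 extra day.
Each full week contributes 2 weekend days (Sat, Sun): 11 × 2 = 22.
The 1 extra day is Thursday — none qualify.
Total: 22 + 0 = 22.

22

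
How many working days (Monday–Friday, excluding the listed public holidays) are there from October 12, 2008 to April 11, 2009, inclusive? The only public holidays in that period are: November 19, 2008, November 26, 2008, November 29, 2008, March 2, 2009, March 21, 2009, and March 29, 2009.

October 12, 2008 is a Sunday.
That's 182 days from start to end, counting both.
182 = 7 × 26, so the span is exactly 26 full weeks.
Each full week contributes 5 weekdays (Mon–Fri): 26 × 5 = 130.
Holidays: November 19, 2008 (Wed); November 26, 2008 (Wed); November 29, 2008 (Sat); March 2, 2009 (Mon); March 21, 2009 (Sat); March 29, 2009 (Sun).
3 of the 6 holidays fall on weekdays; the rest are weekends and were already excluded.
Business days: 130 − 3 = 127.

127 working days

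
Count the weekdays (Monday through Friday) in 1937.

1937-01-01 is a Friday.
That's 365 days from start to end, counting both.
365 = 7 × 52 + 1, so there are 52 full weeks plus 1 extra day.
Each full week contributes 5 weekdays (Mon–Fri): 52 × 5 = 260.
The 1 extra day is Fri — 1 of them qualifies.
Total: 260 + 1 = 261.

261 weekdays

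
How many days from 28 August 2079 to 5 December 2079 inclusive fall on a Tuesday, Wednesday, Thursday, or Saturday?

28 August 2079 is a Monday.
That's 100 days from start to end, counting both.
100 = 7 × 14 + 2, so there are 14 full weeks plus 2 extra days.
Each full week contributes 4 days from the set (Tue, Wed, Thu, Sat): 14 × 4 = 56.
The 2 extra days are Monday, Tuesday — 1 of them qualifies.
Total: 56 + 1 = 57.

57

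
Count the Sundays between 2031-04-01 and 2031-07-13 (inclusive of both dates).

15

2031-04-01 is a Tuesday.
The range spans 104 days (inclusive of both endpoints).
104 = 7 × 14 + 6, so there are 14 full weeks plus 6 extra days.
Each full week contributes one Sunday: 14 so far.
The 6 extra days are Tuesday, Wednesday, Thursday, Friday, Saturday, Sunday — 1 of them qualifies.
Total: 14 + 1 = 15.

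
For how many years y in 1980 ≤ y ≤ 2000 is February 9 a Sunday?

3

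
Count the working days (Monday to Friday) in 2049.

261

1 January 2049 is a Friday.
That's 365 days from start to end, counting both.
365 = 7 × 52 + 1, so there are 52 full weeks plus 1 extra day.
Each full week contributes 5 weekdays (Mon–Fri): 52 × 5 = 260.
The 1 extra day is Fri — 1 of them qualifies.
Total: 260 + 1 = 261.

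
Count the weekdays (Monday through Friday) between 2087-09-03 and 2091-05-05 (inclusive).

958

2087-09-03 is a Wednesday.
The range spans 1341 days (inclusive of both endpoints).
1341 = 7 × 191 + 4, so there are 191 full weeks plus 4 extra days.
Each full week contributes 5 weekdays (Mon–Fri): 191 × 5 = 955.
The 4 extra days are Wednesday, Thursday, Friday, Saturday — 3 of them qualify.
Total: 955 + 3 = 958.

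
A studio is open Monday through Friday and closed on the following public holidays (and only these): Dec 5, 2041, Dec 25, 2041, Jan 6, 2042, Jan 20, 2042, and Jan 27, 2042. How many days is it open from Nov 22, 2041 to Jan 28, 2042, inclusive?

43

Nov 22, 2041 is a Friday.
The range spans 68 days (inclusive of both endpoints).
68 = 7 × 9 + 5, so there are 9 full weeks plus 5 extra days.
Each full week contributes 5 weekdays (Mon–Fri): 9 × 5 = 45.
The 5 extra days are Fri, Sat, Sun, Mon, Tue — 3 of them qualify.
Total: 45 + 3 = 48.
Holidays: Dec 5, 2041 (Thu); Dec 25, 2041 (Wed); Jan 6, 2042 (Mon); Jan 20, 2042 (Mon); Jan 27, 2042 (Mon).
All 5 holidays fall on weekdays, so subtract 5.
Business days: 48 − 5 = 43.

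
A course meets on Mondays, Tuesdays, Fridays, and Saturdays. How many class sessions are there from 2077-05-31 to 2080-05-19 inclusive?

620

2077-05-31 is a Monday.
The range spans 1085 days (inclusive of both endpoints).
1085 = 7 × 155, so the span is exactly 155 full weeks.
Each full week contributes 4 days from the set (Mon, Tue, Fri, Sat): 155 × 4 = 620.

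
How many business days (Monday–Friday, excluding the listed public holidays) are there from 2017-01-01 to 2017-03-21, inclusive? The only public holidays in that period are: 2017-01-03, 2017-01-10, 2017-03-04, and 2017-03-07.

2017-01-01 is a Sunday.
The range spans 80 days (inclusive of both endpoints).
80 = 7 × 11 + 3, so there are 11 full weeks plus 3 extra days.
Each full week contributes 5 weekdays (Mon–Fri): 11 × 5 = 55.
The 3 extra days are Sunday, Monday, Tuesday — 2 of them qualify.
Total: 55 + 2 = 57.
Holidays: 2017-01-03 (Tue); 2017-01-10 (Tue); 2017-03-04 (Sat); 2017-03-07 (Tue).
3 of the 4 holidays fall on weekdays; the rest are weekends and were already excluded.
Business days: 57 − 3 = 54.

54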